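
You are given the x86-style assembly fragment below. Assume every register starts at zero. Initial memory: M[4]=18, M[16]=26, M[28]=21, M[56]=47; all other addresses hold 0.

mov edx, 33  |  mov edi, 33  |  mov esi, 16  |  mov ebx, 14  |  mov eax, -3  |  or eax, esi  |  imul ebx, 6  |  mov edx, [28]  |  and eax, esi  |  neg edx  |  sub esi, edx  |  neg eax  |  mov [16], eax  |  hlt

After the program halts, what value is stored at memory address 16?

-16

after mov edx, 33: edx=33
after mov edi, 33: edi=33
after mov esi, 16: esi=16
after mov ebx, 14: ebx=14
after mov eax, -3: eax=-3
after or eax, esi: eax=(-3)|16=-3
after imul ebx, 6: ebx=14*6=84
after mov edx, [28]: edx=M[28]=21
after and eax, esi: eax=(-3)&16=16
after neg edx: edx=-(21)=-21
after sub esi, edx: esi=16-(-21)=37
after neg eax: eax=-(16)=-16
mov [16], eax → M[16]=-16
halt.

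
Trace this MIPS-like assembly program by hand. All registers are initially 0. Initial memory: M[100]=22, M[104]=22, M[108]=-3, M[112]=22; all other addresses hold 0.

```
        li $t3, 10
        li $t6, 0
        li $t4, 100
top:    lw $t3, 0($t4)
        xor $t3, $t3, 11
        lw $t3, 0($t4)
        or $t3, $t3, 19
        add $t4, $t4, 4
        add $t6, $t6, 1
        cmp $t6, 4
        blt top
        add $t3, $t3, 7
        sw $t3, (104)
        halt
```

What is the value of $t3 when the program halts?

30

li $t3, 10 → $t3=10
li $t6, 0 → $t6=0
li $t4, 100 → $t4=100
lw $t3, 0($t4) → $t3=M[100]=22
xor $t3, $t3, 11 → $t3=22^11=29
lw $t3, 0($t4) → $t3=M[100]=22
or $t3, $t3, 19 → $t3=22|19=23
add $t4, $t4, 4 → $t4=100+4=104
add $t6, $t6, 1 → $t6=0+1=1
cmp $t6, 4  (cmp 1,4)
blt top: taken
lw $t3, 0($t4) → $t3=M[104]=22
xor $t3, $t3, 11 → $t3=22^11=29
lw $t3, 0($t4) → $t3=M[104]=22
or $t3, $t3, 19 → $t3=22|19=23
add $t4, $t4, 4 → $t4=104+4=108
add $t6, $t6, 1 → $t6=1+1=2
cmp $t6, 4  (cmp 2,4)
blt top: taken
lw $t3, 0($t4) → $t3=M[108]=-3
xor $t3, $t3, 11 → $t3=(-3)^11=-10
lw $t3, 0($t4) → $t3=M[108]=-3
or $t3, $t3, 19 → $t3=(-3)|19=-1
add $t4, $t4, 4 → $t4=108+4=112
add $t6, $t6, 1 → $t6=2+1=3
cmp $t6, 4  (cmp 3,4)
blt top: taken
lw $t3, 0($t4) → $t3=M[112]=22
xor $t3, $t3, 11 → $t3=22^11=29
lw $t3, 0($t4) → $t3=M[112]=22
or $t3, $t3, 19 → $t3=22|19=23
add $t4, $t4, 4 → $t4=112+4=116
add $t6, $t6, 1 → $t6=3+1=4
cmp $t6, 4  (cmp 4,4)
blt top: not taken
add $t3, $t3, 7 → $t3=23+7=30
sw $t3, (104) → M[104]=30
halt.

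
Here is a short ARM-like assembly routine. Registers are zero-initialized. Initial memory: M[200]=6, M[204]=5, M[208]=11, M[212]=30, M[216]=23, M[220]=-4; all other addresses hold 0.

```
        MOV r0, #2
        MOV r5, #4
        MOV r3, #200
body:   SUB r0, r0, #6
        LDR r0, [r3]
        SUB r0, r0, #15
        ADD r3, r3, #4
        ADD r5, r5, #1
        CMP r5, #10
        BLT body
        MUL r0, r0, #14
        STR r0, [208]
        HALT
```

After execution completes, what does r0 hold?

after MOV r0, #2: r0=2
after MOV r5, #4: r5=4
after MOV r3, #200: r3=200
after SUB r0, r0, #6: r0=2-6=-4
after LDR r0, [r3]: r0=M[200]=6
after SUB r0, r0, #15: r0=6-15=-9
after ADD r3, r3, #4: r3=200+4=204
after ADD r5, r5, #1: r5=4+1=5
CMP r5, #10  (cmp 5,10)
BLT body: taken
after SUB r0, r0, #6: r0=(-9)-6=-15
after LDR r0, [r3]: r0=M[204]=5
after SUB r0, r0, #15: r0=5-15=-10
after ADD r3, r3, #4: r3=204+4=208
after ADD r5, r5, #1: r5=5+1=6
CMP r5, #10  (cmp 6,10)
BLT body: taken
after SUB r0, r0, #6: r0=(-10)-6=-16
after LDR r0, [r3]: r0=M[208]=11
after SUB r0, r0, #15: r0=11-15=-4
after ADD r3, r3, #4: r3=208+4=212
after ADD r5, r5, #1: r5=6+1=7
CMP r5, #10  (cmp 7,10)
BLT body: taken
after SUB r0, r0, #6: r0=(-4)-6=-10
after LDR r0, [r3]: r0=M[212]=30
after SUB r0, r0, #15: r0=30-15=15
after ADD r3, r3, #4: r3=212+4=216
after ADD r5, r5, #1: r5=7+1=8
CMP r5, #10  (cmp 8,10)
BLT body: taken
after SUB r0, r0, #6: r0=15-6=9
after LDR r0, [r3]: r0=M[216]=23
after SUB r0, r0, #15: r0=23-15=8
after ADD r3, r3, #4: r3=216+4=220
after ADD r5, r5, #1: r5=8+1=9
CMP r5, #10  (cmp 9,10)
BLT body: taken
after SUB r0, r0, #6: r0=8-6=2
after LDR r0, [r3]: r0=M[220]=-4
after SUB r0, r0, #15: r0=(-4)-15=-19
after ADD r3, r3, #4: r3=220+4=224
after ADD r5, r5, #1: r5=9+1=10
CMP r5, #10  (cmp 10,10)
BLT body: not taken
after MUL r0, r0, #14: r0=(-19)*14=-266
STR r0, [208] → M[208]=-266
halt.

-266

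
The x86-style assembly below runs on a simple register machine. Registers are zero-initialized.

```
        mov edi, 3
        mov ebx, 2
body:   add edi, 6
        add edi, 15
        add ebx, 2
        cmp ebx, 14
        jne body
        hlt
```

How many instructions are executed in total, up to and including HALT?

edi=3
ebx=2
edi=3+6=9
edi=9+15=24
ebx=2+2=4
cmp ebx, 14  (cmp 4,14)
jne body: taken
edi=24+6=30
edi=30+15=45
ebx=4+2=6
cmp ebx, 14  (cmp 6,14)
jne body: taken
edi=45+6=51
edi=51+15=66
ebx=6+2=8
cmp ebx, 14  (cmp 8,14)
jne body: taken
edi=66+6=72
edi=72+15=87
ebx=8+2=10
cmp ebx, 14  (cmp 10,14)
jne body: taken
edi=87+6=93
edi=93+15=108
ebx=10+2=12
cmp ebx, 14  (cmp 12,14)
jne body: taken
edi=108+6=114
edi=114+15=129
ebx=12+2=14
cmp ebx, 14  (cmp 14,14)
jne body: not taken
halt.
Total executed instructions: 33.

33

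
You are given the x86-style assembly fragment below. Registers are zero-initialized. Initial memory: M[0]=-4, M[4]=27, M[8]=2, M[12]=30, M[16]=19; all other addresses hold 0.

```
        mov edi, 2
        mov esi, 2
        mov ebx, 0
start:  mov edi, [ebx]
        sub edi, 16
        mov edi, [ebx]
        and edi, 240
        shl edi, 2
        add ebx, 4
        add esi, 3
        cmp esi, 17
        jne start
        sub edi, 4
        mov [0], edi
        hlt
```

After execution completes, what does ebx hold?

after mov edi, 2: edi=2
after mov esi, 2: esi=2
after mov ebx, 0: ebx=0
after mov edi, [ebx]: edi=M[0]=-4
after sub edi, 16: edi=(-4)-16=-20
after mov edi, [ebx]: edi=M[0]=-4
after and edi, 240: edi=(-4)&240=240
after shl edi, 2: edi=240<<2=960
after add ebx, 4: ebx=0+4=4
after add esi, 3: esi=2+3=5
cmp esi, 17  (cmp 5,17)
jne start: taken
after mov edi, [ebx]: edi=M[4]=27
after sub edi, 16: edi=27-16=11
after mov edi, [ebx]: edi=M[4]=27
after and edi, 240: edi=27&240=16
after shl edi, 2: edi=16<<2=64
after add ebx, 4: ebx=4+4=8
after add esi, 3: esi=5+3=8
cmp esi, 17  (cmp 8,17)
jne start: taken
after mov edi, [ebx]: edi=M[8]=2
after sub edi, 16: edi=2-16=-14
after mov edi, [ebx]: edi=M[8]=2
after and edi, 240: edi=2&240=0
after shl edi, 2: edi=0<<2=0
after add ebx, 4: ebx=8+4=12
after add esi, 3: esi=8+3=11
cmp esi, 17  (cmp 11,17)
jne start: taken
after mov edi, [ebx]: edi=M[12]=30
after sub edi, 16: edi=30-16=14
after mov edi, [ebx]: edi=M[12]=30
after and edi, 240: edi=30&240=16
after shl edi, 2: edi=16<<2=64
after add ebx, 4: ebx=12+4=16
after add esi, 3: esi=11+3=14
cmp esi, 17  (cmp 14,17)
jne start: taken
after mov edi, [ebx]: edi=M[16]=19
after sub edi, 16: edi=19-16=3
after mov edi, [ebx]: edi=M[16]=19
after and edi, 240: edi=19&240=16
after shl edi, 2: edi=16<<2=64
after add ebx, 4: ebx=16+4=20
after add esi, 3: esi=14+3=17
cmp esi, 17  (cmp 17,17)
jne start: not taken
after sub edi, 4: edi=64-4=60
mov [0], edi → M[0]=60
halt.

20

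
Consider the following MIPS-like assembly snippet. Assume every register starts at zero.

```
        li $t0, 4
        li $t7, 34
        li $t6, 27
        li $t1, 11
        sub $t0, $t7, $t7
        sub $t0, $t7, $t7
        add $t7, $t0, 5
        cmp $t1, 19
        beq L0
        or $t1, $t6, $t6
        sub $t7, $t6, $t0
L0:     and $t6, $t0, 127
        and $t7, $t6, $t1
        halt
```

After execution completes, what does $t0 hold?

0

after li $t0, 4: $t0=4
after li $t7, 34: $t7=34
after li $t6, 27: $t6=27
after li $t1, 11: $t1=11
after sub $t0, $t7, $t7: $t0=34-34=0
after sub $t0, $t7, $t7: $t0=34-34=0
after add $t7, $t0, 5: $t7=0+5=5
cmp $t1, 19  (cmp 11,19)
beq L0: not taken
after or $t1, $t6, $t6: $t1=27|27=27
after sub $t7, $t6, $t0: $t7=27-0=27
after and $t6, $t0, 127: $t6=0&127=0
after and $t7, $t6, $t1: $t7=0&27=0
halt.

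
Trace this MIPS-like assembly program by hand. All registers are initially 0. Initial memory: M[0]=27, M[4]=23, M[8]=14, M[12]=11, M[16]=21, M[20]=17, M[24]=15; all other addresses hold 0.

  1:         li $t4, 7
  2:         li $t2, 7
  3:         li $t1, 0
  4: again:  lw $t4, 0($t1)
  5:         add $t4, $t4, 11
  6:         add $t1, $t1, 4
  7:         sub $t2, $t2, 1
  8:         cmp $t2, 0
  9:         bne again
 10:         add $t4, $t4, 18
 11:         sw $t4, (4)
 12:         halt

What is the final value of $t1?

28

$t4=7
$t2=7
$t1=0
$t4=M[0]=27
$t4=27+11=38
$t1=0+4=4
$t2=7-1=6
cmp $t2, 0  (cmp 6,0)
bne again: taken
$t4=M[4]=23
$t4=23+11=34
$t1=4+4=8
$t2=6-1=5
cmp $t2, 0  (cmp 5,0)
bne again: taken
$t4=M[8]=14
$t4=14+11=25
$t1=8+4=12
$t2=5-1=4
cmp $t2, 0  (cmp 4,0)
bne again: taken
$t4=M[12]=11
$t4=11+11=22
$t1=12+4=16
$t2=4-1=3
cmp $t2, 0  (cmp 3,0)
bne again: taken
$t4=M[16]=21
$t4=21+11=32
$t1=16+4=20
$t2=3-1=2
cmp $t2, 0  (cmp 2,0)
bne again: taken
$t4=M[20]=17
$t4=17+11=28
$t1=20+4=24
$t2=2-1=1
cmp $t2, 0  (cmp 1,0)
bne again: taken
$t4=M[24]=15
$t4=15+11=26
$t1=24+4=28
$t2=1-1=0
cmp $t2, 0  (cmp 0,0)
bne again: not taken
$t4=26+18=44
sw $t4, (4) → M[4]=44
halt.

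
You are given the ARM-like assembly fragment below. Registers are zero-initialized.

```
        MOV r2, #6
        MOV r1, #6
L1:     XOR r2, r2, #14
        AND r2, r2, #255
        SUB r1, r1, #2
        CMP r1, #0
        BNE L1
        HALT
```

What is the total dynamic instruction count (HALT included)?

after MOV r2, #6: r2=6
after MOV r1, #6: r1=6
after XOR r2, r2, #14: r2=6^14=8
after AND r2, r2, #255: r2=8&255=8
after SUB r1, r1, #2: r1=6-2=4
CMP r1, #0  (cmp 4,0)
BNE L1: taken
after XOR r2, r2, #14: r2=8^14=6
after AND r2, r2, #255: r2=6&255=6
after SUB r1, r1, #2: r1=4-2=2
CMP r1, #0  (cmp 2,0)
BNE L1: taken
after XOR r2, r2, #14: r2=6^14=8
after AND r2, r2, #255: r2=8&255=8
after SUB r1, r1, #2: r1=2-2=0
CMP r1, #0  (cmp 0,0)
BNE L1: not taken
halt.
Total executed instructions: 18.

18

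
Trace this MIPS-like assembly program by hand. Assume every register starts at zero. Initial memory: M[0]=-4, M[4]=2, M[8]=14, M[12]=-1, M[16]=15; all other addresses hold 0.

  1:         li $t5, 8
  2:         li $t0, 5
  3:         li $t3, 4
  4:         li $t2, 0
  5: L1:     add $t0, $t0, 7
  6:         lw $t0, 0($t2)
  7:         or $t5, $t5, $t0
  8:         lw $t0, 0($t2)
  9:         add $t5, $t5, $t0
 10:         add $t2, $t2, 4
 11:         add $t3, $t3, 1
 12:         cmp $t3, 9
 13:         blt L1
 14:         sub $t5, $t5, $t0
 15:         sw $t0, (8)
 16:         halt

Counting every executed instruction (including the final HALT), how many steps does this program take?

52

li $t5, 8 → $t5=8
li $t0, 5 → $t0=5
li $t3, 4 → $t3=4
li $t2, 0 → $t2=0
add $t0, $t0, 7 → $t0=5+7=12
lw $t0, 0($t2) → $t0=M[0]=-4
or $t5, $t5, $t0 → $t5=8|(-4)=-4
lw $t0, 0($t2) → $t0=M[0]=-4
add $t5, $t5, $t0 → $t5=(-4)+(-4)=-8
add $t2, $t2, 4 → $t2=0+4=4
add $t3, $t3, 1 → $t3=4+1=5
cmp $t3, 9  (cmp 5,9)
blt L1: taken
add $t0, $t0, 7 → $t0=(-4)+7=3
lw $t0, 0($t2) → $t0=M[4]=2
or $t5, $t5, $t0 → $t5=(-8)|2=-6
lw $t0, 0($t2) → $t0=M[4]=2
add $t5, $t5, $t0 → $t5=(-6)+2=-4
add $t2, $t2, 4 → $t2=4+4=8
add $t3, $t3, 1 → $t3=5+1=6
cmp $t3, 9  (cmp 6,9)
blt L1: taken
add $t0, $t0, 7 → $t0=2+7=9
lw $t0, 0($t2) → $t0=M[8]=14
or $t5, $t5, $t0 → $t5=(-4)|14=-2
lw $t0, 0($t2) → $t0=M[8]=14
add $t5, $t5, $t0 → $t5=(-2)+14=12
add $t2, $t2, 4 → $t2=8+4=12
add $t3, $t3, 1 → $t3=6+1=7
cmp $t3, 9  (cmp 7,9)
blt L1: taken
add $t0, $t0, 7 → $t0=14+7=21
lw $t0, 0($t2) → $t0=M[12]=-1
or $t5, $t5, $t0 → $t5=12|(-1)=-1
lw $t0, 0($t2) → $t0=M[12]=-1
add $t5, $t5, $t0 → $t5=(-1)+(-1)=-2
add $t2, $t2, 4 → $t2=12+4=16
add $t3, $t3, 1 → $t3=7+1=8
cmp $t3, 9  (cmp 8,9)
blt L1: taken
add $t0, $t0, 7 → $t0=(-1)+7=6
lw $t0, 0($t2) → $t0=M[16]=15
or $t5, $t5, $t0 → $t5=(-2)|15=-1
lw $t0, 0($t2) → $t0=M[16]=15
add $t5, $t5, $t0 → $t5=(-1)+15=14
add $t2, $t2, 4 → $t2=16+4=20
add $t3, $t3, 1 → $t3=8+1=9
cmp $t3, 9  (cmp 9,9)
blt L1: not taken
sub $t5, $t5, $t0 → $t5=14-15=-1
sw $t0, (8) → M[8]=15
halt.
Total executed instructions: 52.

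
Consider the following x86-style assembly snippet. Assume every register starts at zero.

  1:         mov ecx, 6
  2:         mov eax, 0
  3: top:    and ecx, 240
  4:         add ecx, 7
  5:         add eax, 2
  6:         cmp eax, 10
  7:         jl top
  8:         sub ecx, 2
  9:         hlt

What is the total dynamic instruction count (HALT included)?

after mov ecx, 6: ecx=6
after mov eax, 0: eax=0
after and ecx, 240: ecx=6&240=0
after add ecx, 7: ecx=0+7=7
after add eax, 2: eax=0+2=2
cmp eax, 10  (cmp 2,10)
jl top: taken
after and ecx, 240: ecx=7&240=0
after add ecx, 7: ecx=0+7=7
after add eax, 2: eax=2+2=4
cmp eax, 10  (cmp 4,10)
jl top: taken
after and ecx, 240: ecx=7&240=0
after add ecx, 7: ecx=0+7=7
after add eax, 2: eax=4+2=6
cmp eax, 10  (cmp 6,10)
jl top: taken
after and ecx, 240: ecx=7&240=0
after add ecx, 7: ecx=0+7=7
after add eax, 2: eax=6+2=8
cmp eax, 10  (cmp 8,10)
jl top: taken
after and ecx, 240: ecx=7&240=0
after add ecx, 7: ecx=0+7=7
after add eax, 2: eax=8+2=10
cmp eax, 10  (cmp 10,10)
jl top: not taken
after sub ecx, 2: ecx=7-2=5
halt.
Total executed instructions: 29.

29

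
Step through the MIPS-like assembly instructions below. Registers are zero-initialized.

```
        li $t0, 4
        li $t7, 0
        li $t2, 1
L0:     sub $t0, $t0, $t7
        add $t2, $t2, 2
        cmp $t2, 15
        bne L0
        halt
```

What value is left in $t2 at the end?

after li $t0, 4: $t0=4
after li $t7, 0: $t7=0
after li $t2, 1: $t2=1
after sub $t0, $t0, $t7: $t0=4-0=4
after add $t2, $t2, 2: $t2=1+2=3
cmp $t2, 15  (cmp 3,15)
bne L0: taken
after sub $t0, $t0, $t7: $t0=4-0=4
after add $t2, $t2, 2: $t2=3+2=5
cmp $t2, 15  (cmp 5,15)
bne L0: taken
after sub $t0, $t0, $t7: $t0=4-0=4
after add $t2, $t2, 2: $t2=5+2=7
cmp $t2, 15  (cmp 7,15)
bne L0: taken
after sub $t0, $t0, $t7: $t0=4-0=4
after add $t2, $t2, 2: $t2=7+2=9
cmp $t2, 15  (cmp 9,15)
bne L0: taken
after sub $t0, $t0, $t7: $t0=4-0=4
after add $t2, $t2, 2: $t2=9+2=11
cmp $t2, 15  (cmp 11,15)
bne L0: taken
after sub $t0, $t0, $t7: $t0=4-0=4
after add $t2, $t2, 2: $t2=11+2=13
cmp $t2, 15  (cmp 13,15)
bne L0: taken
after sub $t0, $t0, $t7: $t0=4-0=4
after add $t2, $t2, 2: $t2=13+2=15
cmp $t2, 15  (cmp 15,15)
bne L0: not taken
halt.

15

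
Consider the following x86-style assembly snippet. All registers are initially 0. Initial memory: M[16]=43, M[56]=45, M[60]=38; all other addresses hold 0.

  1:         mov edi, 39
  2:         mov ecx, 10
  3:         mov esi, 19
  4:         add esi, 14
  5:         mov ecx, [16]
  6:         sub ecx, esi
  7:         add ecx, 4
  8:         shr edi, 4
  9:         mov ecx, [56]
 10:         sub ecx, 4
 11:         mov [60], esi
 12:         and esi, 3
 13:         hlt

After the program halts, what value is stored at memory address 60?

mov edi, 39 → edi=39
mov ecx, 10 → ecx=10
mov esi, 19 → esi=19
add esi, 14 → esi=19+14=33
mov ecx, [16] → ecx=M[16]=43
sub ecx, esi → ecx=43-33=10
add ecx, 4 → ecx=10+4=14
shr edi, 4 → edi=39>>4=2
mov ecx, [56] → ecx=M[56]=45
sub ecx, 4 → ecx=45-4=41
mov [60], esi → M[60]=33
and esi, 3 → esi=33&3=1
halt.

33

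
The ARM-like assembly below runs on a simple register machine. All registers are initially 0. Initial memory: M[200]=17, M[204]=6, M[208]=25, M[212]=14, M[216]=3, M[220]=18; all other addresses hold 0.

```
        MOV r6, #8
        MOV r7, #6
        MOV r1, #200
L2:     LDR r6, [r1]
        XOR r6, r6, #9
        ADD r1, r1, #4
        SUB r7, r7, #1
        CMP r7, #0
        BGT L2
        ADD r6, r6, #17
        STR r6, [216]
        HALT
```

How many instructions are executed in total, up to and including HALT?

MOV r6, #8 → r6=8
MOV r7, #6 → r7=6
MOV r1, #200 → r1=200
LDR r6, [r1] → r6=M[200]=17
XOR r6, r6, #9 → r6=17^9=24
ADD r1, r1, #4 → r1=200+4=204
SUB r7, r7, #1 → r7=6-1=5
CMP r7, #0  (cmp 5,0)
BGT L2: taken
LDR r6, [r1] → r6=M[204]=6
XOR r6, r6, #9 → r6=6^9=15
ADD r1, r1, #4 → r1=204+4=208
SUB r7, r7, #1 → r7=5-1=4
CMP r7, #0  (cmp 4,0)
BGT L2: taken
LDR r6, [r1] → r6=M[208]=25
XOR r6, r6, #9 → r6=25^9=16
ADD r1, r1, #4 → r1=208+4=212
SUB r7, r7, #1 → r7=4-1=3
CMP r7, #0  (cmp 3,0)
BGT L2: taken
LDR r6, [r1] → r6=M[212]=14
XOR r6, r6, #9 → r6=14^9=7
ADD r1, r1, #4 → r1=212+4=216
SUB r7, r7, #1 → r7=3-1=2
CMP r7, #0  (cmp 2,0)
BGT L2: taken
LDR r6, [r1] → r6=M[216]=3
XOR r6, r6, #9 → r6=3^9=10
ADD r1, r1, #4 → r1=216+4=220
SUB r7, r7, #1 → r7=2-1=1
CMP r7, #0  (cmp 1,0)
BGT L2: taken
LDR r6, [r1] → r6=M[220]=18
XOR r6, r6, #9 → r6=18^9=27
ADD r1, r1, #4 → r1=220+4=224
SUB r7, r7, #1 → r7=1-1=0
CMP r7, #0  (cmp 0,0)
BGT L2: not taken
ADD r6, r6, #17 → r6=27+17=44
STR r6, [216] → M[216]=44
halt.
Total executed instructions: 42.

42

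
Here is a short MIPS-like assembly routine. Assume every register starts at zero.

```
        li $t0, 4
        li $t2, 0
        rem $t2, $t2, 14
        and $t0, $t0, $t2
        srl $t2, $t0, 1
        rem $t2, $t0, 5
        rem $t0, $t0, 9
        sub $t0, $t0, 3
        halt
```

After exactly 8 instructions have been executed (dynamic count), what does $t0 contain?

after li $t0, 4: $t0=4
after li $t2, 0: $t2=0
after rem $t2, $t2, 14: $t2=0%14=0
after and $t0, $t0, $t2: $t0=4&0=0
after srl $t2, $t0, 1: $t2=0>>1=0
after rem $t2, $t0, 5: $t2=0%5=0
after rem $t0, $t0, 9: $t0=0%9=0
after sub $t0, $t0, 3: $t0=0-3=-3
After step 8: $t0 = -3.

-3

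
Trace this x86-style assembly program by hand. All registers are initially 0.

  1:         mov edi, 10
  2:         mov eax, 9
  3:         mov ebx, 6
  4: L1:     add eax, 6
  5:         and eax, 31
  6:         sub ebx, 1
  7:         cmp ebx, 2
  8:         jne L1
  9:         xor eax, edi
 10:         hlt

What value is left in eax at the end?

edi=10
eax=9
ebx=6
eax=9+6=15
eax=15&31=15
ebx=6-1=5
cmp ebx, 2  (cmp 5,2)
jne L1: taken
eax=15+6=21
eax=21&31=21
ebx=5-1=4
cmp ebx, 2  (cmp 4,2)
jne L1: taken
eax=21+6=27
eax=27&31=27
ebx=4-1=3
cmp ebx, 2  (cmp 3,2)
jne L1: taken
eax=27+6=33
eax=33&31=1
ebx=3-1=2
cmp ebx, 2  (cmp 2,2)
jne L1: not taken
eax=1^10=11
halt.

11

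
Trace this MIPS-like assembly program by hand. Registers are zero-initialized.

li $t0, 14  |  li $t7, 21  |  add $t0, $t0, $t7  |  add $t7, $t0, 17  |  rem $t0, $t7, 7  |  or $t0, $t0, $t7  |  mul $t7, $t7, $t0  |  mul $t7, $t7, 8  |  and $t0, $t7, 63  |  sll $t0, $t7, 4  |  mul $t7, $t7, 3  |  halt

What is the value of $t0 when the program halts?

$t0=14
$t7=21
$t0=14+21=35
$t7=35+17=52
$t0=52%7=3
$t0=3|52=55
$t7=52*55=2860
$t7=2860*8=22880
$t0=22880&63=32
$t0=22880<<4=366080
$t7=22880*3=68640
halt.

366080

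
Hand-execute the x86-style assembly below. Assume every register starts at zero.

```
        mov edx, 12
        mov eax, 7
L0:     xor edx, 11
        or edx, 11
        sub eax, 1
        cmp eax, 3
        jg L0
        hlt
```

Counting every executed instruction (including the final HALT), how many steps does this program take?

23

edx=12
eax=7
edx=12^11=7
edx=7|11=15
eax=7-1=6
cmp eax, 3  (cmp 6,3)
jg L0: taken
edx=15^11=4
edx=4|11=15
eax=6-1=5
cmp eax, 3  (cmp 5,3)
jg L0: taken
edx=15^11=4
edx=4|11=15
eax=5-1=4
cmp eax, 3  (cmp 4,3)
jg L0: taken
edx=15^11=4
edx=4|11=15
eax=4-1=3
cmp eax, 3  (cmp 3,3)
jg L0: not taken
halt.
Total executed instructions: 23.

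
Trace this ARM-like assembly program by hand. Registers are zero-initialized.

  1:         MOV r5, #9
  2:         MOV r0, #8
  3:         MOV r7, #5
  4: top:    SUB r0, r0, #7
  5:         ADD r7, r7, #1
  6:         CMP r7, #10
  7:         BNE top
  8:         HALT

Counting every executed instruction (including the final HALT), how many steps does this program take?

24

after MOV r5, #9: r5=9
after MOV r0, #8: r0=8
after MOV r7, #5: r7=5
after SUB r0, r0, #7: r0=8-7=1
after ADD r7, r7, #1: r7=5+1=6
CMP r7, #10  (cmp 6,10)
BNE top: taken
after SUB r0, r0, #7: r0=1-7=-6
after ADD r7, r7, #1: r7=6+1=7
CMP r7, #10  (cmp 7,10)
BNE top: taken
after SUB r0, r0, #7: r0=(-6)-7=-13
after ADD r7, r7, #1: r7=7+1=8
CMP r7, #10  (cmp 8,10)
BNE top: taken
after SUB r0, r0, #7: r0=(-13)-7=-20
after ADD r7, r7, #1: r7=8+1=9
CMP r7, #10  (cmp 9,10)
BNE top: taken
after SUB r0, r0, #7: r0=(-20)-7=-27
after ADD r7, r7, #1: r7=9+1=10
CMP r7, #10  (cmp 10,10)
BNE top: not taken
halt.
Total executed instructions: 24.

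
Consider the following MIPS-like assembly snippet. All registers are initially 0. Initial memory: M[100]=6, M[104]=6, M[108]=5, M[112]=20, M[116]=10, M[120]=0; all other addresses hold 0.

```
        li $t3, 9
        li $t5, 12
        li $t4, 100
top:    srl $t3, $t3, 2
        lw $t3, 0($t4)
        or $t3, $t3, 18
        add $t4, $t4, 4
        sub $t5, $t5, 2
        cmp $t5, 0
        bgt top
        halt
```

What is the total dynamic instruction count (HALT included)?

46

after li $t3, 9: $t3=9
after li $t5, 12: $t5=12
after li $t4, 100: $t4=100
after srl $t3, $t3, 2: $t3=9>>2=2
after lw $t3, 0($t4): $t3=M[100]=6
after or $t3, $t3, 18: $t3=6|18=22
after add $t4, $t4, 4: $t4=100+4=104
after sub $t5, $t5, 2: $t5=12-2=10
cmp $t5, 0  (cmp 10,0)
bgt top: taken
after srl $t3, $t3, 2: $t3=22>>2=5
after lw $t3, 0($t4): $t3=M[104]=6
after or $t3, $t3, 18: $t3=6|18=22
after add $t4, $t4, 4: $t4=104+4=108
after sub $t5, $t5, 2: $t5=10-2=8
cmp $t5, 0  (cmp 8,0)
bgt top: taken
after srl $t3, $t3, 2: $t3=22>>2=5
after lw $t3, 0($t4): $t3=M[108]=5
after or $t3, $t3, 18: $t3=5|18=23
after add $t4, $t4, 4: $t4=108+4=112
after sub $t5, $t5, 2: $t5=8-2=6
cmp $t5, 0  (cmp 6,0)
bgt top: taken
after srl $t3, $t3, 2: $t3=23>>2=5
after lw $t3, 0($t4): $t3=M[112]=20
after or $t3, $t3, 18: $t3=20|18=22
after add $t4, $t4, 4: $t4=112+4=116
after sub $t5, $t5, 2: $t5=6-2=4
cmp $t5, 0  (cmp 4,0)
bgt top: taken
after srl $t3, $t3, 2: $t3=22>>2=5
after lw $t3, 0($t4): $t3=M[116]=10
after or $t3, $t3, 18: $t3=10|18=26
after add $t4, $t4, 4: $t4=116+4=120
after sub $t5, $t5, 2: $t5=4-2=2
cmp $t5, 0  (cmp 2,0)
bgt top: taken
after srl $t3, $t3, 2: $t3=26>>2=6
after lw $t3, 0($t4): $t3=M[120]=0
after or $t3, $t3, 18: $t3=0|18=18
after add $t4, $t4, 4: $t4=120+4=124
after sub $t5, $t5, 2: $t5=2-2=0
cmp $t5, 0  (cmp 0,0)
bgt top: not taken
halt.
Total executed instructions: 46.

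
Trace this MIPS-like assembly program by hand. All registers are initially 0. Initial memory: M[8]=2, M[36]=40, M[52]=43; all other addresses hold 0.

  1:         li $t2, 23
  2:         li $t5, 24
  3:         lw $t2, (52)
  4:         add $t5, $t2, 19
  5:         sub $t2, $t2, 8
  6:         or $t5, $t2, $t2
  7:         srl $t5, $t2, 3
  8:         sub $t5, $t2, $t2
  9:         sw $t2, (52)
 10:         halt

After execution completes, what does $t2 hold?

li $t2, 23 → $t2=23
li $t5, 24 → $t5=24
lw $t2, (52) → $t2=M[52]=43
add $t5, $t2, 19 → $t5=43+19=62
sub $t2, $t2, 8 → $t2=43-8=35
or $t5, $t2, $t2 → $t5=35|35=35
srl $t5, $t2, 3 → $t5=35>>3=4
sub $t5, $t2, $t2 → $t5=35-35=0
sw $t2, (52) → M[52]=35
halt.

35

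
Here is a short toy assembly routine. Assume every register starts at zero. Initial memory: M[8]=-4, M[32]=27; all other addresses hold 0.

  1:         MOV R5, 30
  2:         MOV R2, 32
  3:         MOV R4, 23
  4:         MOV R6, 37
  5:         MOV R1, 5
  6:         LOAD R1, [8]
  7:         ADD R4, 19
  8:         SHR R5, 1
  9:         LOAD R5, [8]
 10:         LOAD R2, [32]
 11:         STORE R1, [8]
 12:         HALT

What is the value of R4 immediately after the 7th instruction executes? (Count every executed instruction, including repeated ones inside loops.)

42

R5=30
R2=32
R4=23
R6=37
R1=5
R1=M[8]=-4
R4=23+19=42
After step 7: R4 = 42.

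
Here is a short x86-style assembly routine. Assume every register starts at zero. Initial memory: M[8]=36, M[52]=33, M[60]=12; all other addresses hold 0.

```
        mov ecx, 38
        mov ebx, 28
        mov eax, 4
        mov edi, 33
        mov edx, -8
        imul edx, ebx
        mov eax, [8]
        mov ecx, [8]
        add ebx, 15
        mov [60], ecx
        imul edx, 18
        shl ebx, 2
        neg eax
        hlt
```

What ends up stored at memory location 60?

mov ecx, 38 → ecx=38
mov ebx, 28 → ebx=28
mov eax, 4 → eax=4
mov edi, 33 → edi=33
mov edx, -8 → edx=-8
imul edx, ebx → edx=(-8)*28=-224
mov eax, [8] → eax=M[8]=36
mov ecx, [8] → ecx=M[8]=36
add ebx, 15 → ebx=28+15=43
mov [60], ecx → M[60]=36
imul edx, 18 → edx=(-224)*18=-4032
shl ebx, 2 → ebx=43<<2=172
neg eax → eax=-(36)=-36
halt.

36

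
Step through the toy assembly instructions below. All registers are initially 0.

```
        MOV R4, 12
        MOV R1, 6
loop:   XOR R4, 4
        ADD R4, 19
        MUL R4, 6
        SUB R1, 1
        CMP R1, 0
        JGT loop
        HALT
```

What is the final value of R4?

1461870

after MOV R4, 12: R4=12
after MOV R1, 6: R1=6
after XOR R4, 4: R4=12^4=8
after ADD R4, 19: R4=8+19=27
after MUL R4, 6: R4=27*6=162
after SUB R1, 1: R1=6-1=5
CMP R1, 0  (cmp 5,0)
JGT loop: taken
after XOR R4, 4: R4=162^4=166
after ADD R4, 19: R4=166+19=185
after MUL R4, 6: R4=185*6=1110
after SUB R1, 1: R1=5-1=4
CMP R1, 0  (cmp 4,0)
JGT loop: taken
after XOR R4, 4: R4=1110^4=1106
after ADD R4, 19: R4=1106+19=1125
after MUL R4, 6: R4=1125*6=6750
after SUB R1, 1: R1=4-1=3
CMP R1, 0  (cmp 3,0)
JGT loop: taken
after XOR R4, 4: R4=6750^4=6746
after ADD R4, 19: R4=6746+19=6765
after MUL R4, 6: R4=6765*6=40590
after SUB R1, 1: R1=3-1=2
CMP R1, 0  (cmp 2,0)
JGT loop: taken
after XOR R4, 4: R4=40590^4=40586
after ADD R4, 19: R4=40586+19=40605
after MUL R4, 6: R4=40605*6=243630
after SUB R1, 1: R1=2-1=1
CMP R1, 0  (cmp 1,0)
JGT loop: taken
after XOR R4, 4: R4=243630^4=243626
after ADD R4, 19: R4=243626+19=243645
after MUL R4, 6: R4=243645*6=1461870
after SUB R1, 1: R1=1-1=0
CMP R1, 0  (cmp 0,0)
JGT loop: not taken
halt.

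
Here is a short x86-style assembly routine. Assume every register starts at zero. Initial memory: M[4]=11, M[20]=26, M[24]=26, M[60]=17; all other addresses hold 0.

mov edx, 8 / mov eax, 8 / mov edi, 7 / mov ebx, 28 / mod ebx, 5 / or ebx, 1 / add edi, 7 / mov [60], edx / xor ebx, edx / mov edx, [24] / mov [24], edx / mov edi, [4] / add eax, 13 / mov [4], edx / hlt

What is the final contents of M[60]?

8

after mov edx, 8: edx=8
after mov eax, 8: eax=8
after mov edi, 7: edi=7
after mov ebx, 28: ebx=28
after mod ebx, 5: ebx=28%5=3
after or ebx, 1: ebx=3|1=3
after add edi, 7: edi=7+7=14
mov [60], edx → M[60]=8
after xor ebx, edx: ebx=3^8=11
after mov edx, [24]: edx=M[24]=26
mov [24], edx → M[24]=26
after mov edi, [4]: edi=M[4]=11
after add eax, 13: eax=8+13=21
mov [4], edx → M[4]=26
halt.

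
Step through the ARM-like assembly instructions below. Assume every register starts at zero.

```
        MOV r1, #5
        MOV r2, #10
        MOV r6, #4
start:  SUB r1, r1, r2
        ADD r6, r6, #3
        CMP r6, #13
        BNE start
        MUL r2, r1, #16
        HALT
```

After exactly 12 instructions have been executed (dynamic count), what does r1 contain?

-25

MOV r1, #5 → r1=5
MOV r2, #10 → r2=10
MOV r6, #4 → r6=4
SUB r1, r1, r2 → r1=5-10=-5
ADD r6, r6, #3 → r6=4+3=7
CMP r6, #13  (cmp 7,13)
BNE start: taken
SUB r1, r1, r2 → r1=(-5)-10=-15
ADD r6, r6, #3 → r6=7+3=10
CMP r6, #13  (cmp 10,13)
BNE start: taken
SUB r1, r1, r2 → r1=(-15)-10=-25
After step 12: r1 = -25.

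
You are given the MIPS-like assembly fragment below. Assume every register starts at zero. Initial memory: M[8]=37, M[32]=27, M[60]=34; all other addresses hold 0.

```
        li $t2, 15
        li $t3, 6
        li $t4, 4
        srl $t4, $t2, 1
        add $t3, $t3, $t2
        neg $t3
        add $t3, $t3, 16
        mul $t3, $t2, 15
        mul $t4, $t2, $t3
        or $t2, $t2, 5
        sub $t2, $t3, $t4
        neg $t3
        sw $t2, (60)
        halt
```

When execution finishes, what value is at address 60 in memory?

-3150

li $t2, 15 → $t2=15
li $t3, 6 → $t3=6
li $t4, 4 → $t4=4
srl $t4, $t2, 1 → $t4=15>>1=7
add $t3, $t3, $t2 → $t3=6+15=21
neg $t3 → $t3=-(21)=-21
add $t3, $t3, 16 → $t3=(-21)+16=-5
mul $t3, $t2, 15 → $t3=15*15=225
mul $t4, $t2, $t3 → $t4=15*225=3375
or $t2, $t2, 5 → $t2=15|5=15
sub $t2, $t3, $t4 → $t2=225-3375=-3150
neg $t3 → $t3=-(225)=-225
sw $t2, (60) → M[60]=-3150
halt.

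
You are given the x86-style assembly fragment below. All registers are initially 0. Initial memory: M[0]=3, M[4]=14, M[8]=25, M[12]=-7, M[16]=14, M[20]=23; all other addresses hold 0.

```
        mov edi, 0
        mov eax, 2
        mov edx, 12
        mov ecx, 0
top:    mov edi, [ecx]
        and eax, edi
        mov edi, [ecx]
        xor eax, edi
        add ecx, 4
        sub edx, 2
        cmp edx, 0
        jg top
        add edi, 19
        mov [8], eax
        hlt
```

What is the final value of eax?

17

mov edi, 0 → edi=0
mov eax, 2 → eax=2
mov edx, 12 → edx=12
mov ecx, 0 → ecx=0
mov edi, [ecx] → edi=M[0]=3
and eax, edi → eax=2&3=2
mov edi, [ecx] → edi=M[0]=3
xor eax, edi → eax=2^3=1
add ecx, 4 → ecx=0+4=4
sub edx, 2 → edx=12-2=10
cmp edx, 0  (cmp 10,0)
jg top: taken
mov edi, [ecx] → edi=M[4]=14
and eax, edi → eax=1&14=0
mov edi, [ecx] → edi=M[4]=14
xor eax, edi → eax=0^14=14
add ecx, 4 → ecx=4+4=8
sub edx, 2 → edx=10-2=8
cmp edx, 0  (cmp 8,0)
jg top: taken
mov edi, [ecx] → edi=M[8]=25
and eax, edi → eax=14&25=8
mov edi, [ecx] → edi=M[8]=25
xor eax, edi → eax=8^25=17
add ecx, 4 → ecx=8+4=12
sub edx, 2 → edx=8-2=6
cmp edx, 0  (cmp 6,0)
jg top: taken
mov edi, [ecx] → edi=M[12]=-7
and eax, edi → eax=17&(-7)=17
mov edi, [ecx] → edi=M[12]=-7
xor eax, edi → eax=17^(-7)=-24
add ecx, 4 → ecx=12+4=16
sub edx, 2 → edx=6-2=4
cmp edx, 0  (cmp 4,0)
jg top: taken
mov edi, [ecx] → edi=M[16]=14
and eax, edi → eax=(-24)&14=8
mov edi, [ecx] → edi=M[16]=14
xor eax, edi → eax=8^14=6
add ecx, 4 → ecx=16+4=20
sub edx, 2 → edx=4-2=2
cmp edx, 0  (cmp 2,0)
jg top: taken
mov edi, [ecx] → edi=M[20]=23
and eax, edi → eax=6&23=6
mov edi, [ecx] → edi=M[20]=23
xor eax, edi → eax=6^23=17
add ecx, 4 → ecx=20+4=24
sub edx, 2 → edx=2-2=0
cmp edx, 0  (cmp 0,0)
jg top: not taken
add edi, 19 → edi=23+19=42
mov [8], eax → M[8]=17
halt.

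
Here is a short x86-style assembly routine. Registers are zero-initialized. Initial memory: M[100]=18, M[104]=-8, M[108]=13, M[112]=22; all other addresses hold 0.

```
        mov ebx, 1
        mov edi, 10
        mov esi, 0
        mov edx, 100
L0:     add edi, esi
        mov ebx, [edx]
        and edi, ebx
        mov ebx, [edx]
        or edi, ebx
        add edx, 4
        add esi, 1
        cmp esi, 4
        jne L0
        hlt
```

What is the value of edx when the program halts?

mov ebx, 1 → ebx=1
mov edi, 10 → edi=10
mov esi, 0 → esi=0
mov edx, 100 → edx=100
add edi, esi → edi=10+0=10
mov ebx, [edx] → ebx=M[100]=18
and edi, ebx → edi=10&18=2
mov ebx, [edx] → ebx=M[100]=18
or edi, ebx → edi=2|18=18
add edx, 4 → edx=100+4=104
add esi, 1 → esi=0+1=1
cmp esi, 4  (cmp 1,4)
jne L0: taken
add edi, esi → edi=18+1=19
mov ebx, [edx] → ebx=M[104]=-8
and edi, ebx → edi=19&(-8)=16
mov ebx, [edx] → ebx=M[104]=-8
or edi, ebx → edi=16|(-8)=-8
add edx, 4 → edx=104+4=108
add esi, 1 → esi=1+1=2
cmp esi, 4  (cmp 2,4)
jne L0: taken
add edi, esi → edi=(-8)+2=-6
mov ebx, [edx] → ebx=M[108]=13
and edi, ebx → edi=(-6)&13=8
mov ebx, [edx] → ebx=M[108]=13
or edi, ebx → edi=8|13=13
add edx, 4 → edx=108+4=112
add esi, 1 → esi=2+1=3
cmp esi, 4  (cmp 3,4)
jne L0: taken
add edi, esi → edi=13+3=16
mov ebx, [edx] → ebx=M[112]=22
and edi, ebx → edi=16&22=16
mov ebx, [edx] → ebx=M[112]=22
or edi, ebx → edi=16|22=22
add edx, 4 → edx=112+4=116
add esi, 1 → esi=3+1=4
cmp esi, 4  (cmp 4,4)
jne L0: not taken
halt.

116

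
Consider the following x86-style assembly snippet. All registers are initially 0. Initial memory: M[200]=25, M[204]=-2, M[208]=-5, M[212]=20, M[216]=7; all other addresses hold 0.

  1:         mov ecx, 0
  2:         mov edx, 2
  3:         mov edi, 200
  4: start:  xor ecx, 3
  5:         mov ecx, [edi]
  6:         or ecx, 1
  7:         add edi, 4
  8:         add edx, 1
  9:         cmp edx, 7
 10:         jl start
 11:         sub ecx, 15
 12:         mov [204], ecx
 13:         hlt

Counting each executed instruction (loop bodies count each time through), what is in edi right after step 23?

212

mov ecx, 0 → ecx=0
mov edx, 2 → edx=2
mov edi, 200 → edi=200
xor ecx, 3 → ecx=0^3=3
mov ecx, [edi] → ecx=M[200]=25
or ecx, 1 → ecx=25|1=25
add edi, 4 → edi=200+4=204
add edx, 1 → edx=2+1=3
cmp edx, 7  (cmp 3,7)
jl start: taken
xor ecx, 3 → ecx=25^3=26
mov ecx, [edi] → ecx=M[204]=-2
or ecx, 1 → ecx=(-2)|1=-1
add edi, 4 → edi=204+4=208
add edx, 1 → edx=3+1=4
cmp edx, 7  (cmp 4,7)
jl start: taken
xor ecx, 3 → ecx=(-1)^3=-4
mov ecx, [edi] → ecx=M[208]=-5
or ecx, 1 → ecx=(-5)|1=-5
add edi, 4 → edi=208+4=212
add edx, 1 → edx=4+1=5
cmp edx, 7  (cmp 5,7)
After step 23: edi = 212.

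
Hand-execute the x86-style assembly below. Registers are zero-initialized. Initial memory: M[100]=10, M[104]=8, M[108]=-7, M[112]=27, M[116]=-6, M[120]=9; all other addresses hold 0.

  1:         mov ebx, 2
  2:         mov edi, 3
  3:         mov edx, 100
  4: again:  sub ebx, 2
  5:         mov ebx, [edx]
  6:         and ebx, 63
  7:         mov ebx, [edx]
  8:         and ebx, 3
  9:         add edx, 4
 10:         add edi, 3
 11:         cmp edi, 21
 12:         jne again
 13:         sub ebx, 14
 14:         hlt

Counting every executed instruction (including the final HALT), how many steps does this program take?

after mov ebx, 2: ebx=2
after mov edi, 3: edi=3
after mov edx, 100: edx=100
after sub ebx, 2: ebx=2-2=0
after mov ebx, [edx]: ebx=M[100]=10
after and ebx, 63: ebx=10&63=10
after mov ebx, [edx]: ebx=M[100]=10
after and ebx, 3: ebx=10&3=2
after add edx, 4: edx=100+4=104
after add edi, 3: edi=3+3=6
cmp edi, 21  (cmp 6,21)
jne again: taken
after sub ebx, 2: ebx=2-2=0
after mov ebx, [edx]: ebx=M[104]=8
after and ebx, 63: ebx=8&63=8
after mov ebx, [edx]: ebx=M[104]=8
after and ebx, 3: ebx=8&3=0
after add edx, 4: edx=104+4=108
after add edi, 3: edi=6+3=9
cmp edi, 21  (cmp 9,21)
jne again: taken
after sub ebx, 2: ebx=0-2=-2
after mov ebx, [edx]: ebx=M[108]=-7
after and ebx, 63: ebx=(-7)&63=57
after mov ebx, [edx]: ebx=M[108]=-7
after and ebx, 3: ebx=(-7)&3=1
after add edx, 4: edx=108+4=112
after add edi, 3: edi=9+3=12
cmp edi, 21  (cmp 12,21)
jne again: taken
after sub ebx, 2: ebx=1-2=-1
after mov ebx, [edx]: ebx=M[112]=27
after and ebx, 63: ebx=27&63=27
after mov ebx, [edx]: ebx=M[112]=27
after and ebx, 3: ebx=27&3=3
after add edx, 4: edx=112+4=116
after add edi, 3: edi=12+3=15
cmp edi, 21  (cmp 15,21)
jne again: taken
after sub ebx, 2: ebx=3-2=1
after mov ebx, [edx]: ebx=M[116]=-6
after and ebx, 63: ebx=(-6)&63=58
after mov ebx, [edx]: ebx=M[116]=-6
after and ebx, 3: ebx=(-6)&3=2
after add edx, 4: edx=116+4=120
after add edi, 3: edi=15+3=18
cmp edi, 21  (cmp 18,21)
jne again: taken
after sub ebx, 2: ebx=2-2=0
after mov ebx, [edx]: ebx=M[120]=9
after and ebx, 63: ebx=9&63=9
after mov ebx, [edx]: ebx=M[120]=9
after and ebx, 3: ebx=9&3=1
after add edx, 4: edx=120+4=124
after add edi, 3: edi=18+3=21
cmp edi, 21  (cmp 21,21)
jne again: not taken
after sub ebx, 14: ebx=1-14=-13
halt.
Total executed instructions: 59.

59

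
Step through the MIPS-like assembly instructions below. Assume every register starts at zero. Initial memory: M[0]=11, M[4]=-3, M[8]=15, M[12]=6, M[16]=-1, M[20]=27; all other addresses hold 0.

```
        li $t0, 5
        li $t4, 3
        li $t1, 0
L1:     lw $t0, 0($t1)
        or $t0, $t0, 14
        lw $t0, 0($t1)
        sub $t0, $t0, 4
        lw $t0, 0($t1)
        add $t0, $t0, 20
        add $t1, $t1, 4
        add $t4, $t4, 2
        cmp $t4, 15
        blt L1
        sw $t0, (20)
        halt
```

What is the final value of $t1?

24

li $t0, 5 → $t0=5
li $t4, 3 → $t4=3
li $t1, 0 → $t1=0
lw $t0, 0($t1) → $t0=M[0]=11
or $t0, $t0, 14 → $t0=11|14=15
lw $t0, 0($t1) → $t0=M[0]=11
sub $t0, $t0, 4 → $t0=11-4=7
lw $t0, 0($t1) → $t0=M[0]=11
add $t0, $t0, 20 → $t0=11+20=31
add $t1, $t1, 4 → $t1=0+4=4
add $t4, $t4, 2 → $t4=3+2=5
cmp $t4, 15  (cmp 5,15)
blt L1: taken
lw $t0, 0($t1) → $t0=M[4]=-3
or $t0, $t0, 14 → $t0=(-3)|14=-1
lw $t0, 0($t1) → $t0=M[4]=-3
sub $t0, $t0, 4 → $t0=(-3)-4=-7
lw $t0, 0($t1) → $t0=M[4]=-3
add $t0, $t0, 20 → $t0=(-3)+20=17
add $t1, $t1, 4 → $t1=4+4=8
add $t4, $t4, 2 → $t4=5+2=7
cmp $t4, 15  (cmp 7,15)
blt L1: taken
lw $t0, 0($t1) → $t0=M[8]=15
or $t0, $t0, 14 → $t0=15|14=15
lw $t0, 0($t1) → $t0=M[8]=15
sub $t0, $t0, 4 → $t0=15-4=11
lw $t0, 0($t1) → $t0=M[8]=15
add $t0, $t0, 20 → $t0=15+20=35
add $t1, $t1, 4 → $t1=8+4=12
add $t4, $t4, 2 → $t4=7+2=9
cmp $t4, 15  (cmp 9,15)
blt L1: taken
lw $t0, 0($t1) → $t0=M[12]=6
or $t0, $t0, 14 → $t0=6|14=14
lw $t0, 0($t1) → $t0=M[12]=6
sub $t0, $t0, 4 → $t0=6-4=2
lw $t0, 0($t1) → $t0=M[12]=6
add $t0, $t0, 20 → $t0=6+20=26
add $t1, $t1, 4 → $t1=12+4=16
add $t4, $t4, 2 → $t4=9+2=11
cmp $t4, 15  (cmp 11,15)
blt L1: taken
lw $t0, 0($t1) → $t0=M[16]=-1
or $t0, $t0, 14 → $t0=(-1)|14=-1
lw $t0, 0($t1) → $t0=M[16]=-1
sub $t0, $t0, 4 → $t0=(-1)-4=-5
lw $t0, 0($t1) → $t0=M[16]=-1
add $t0, $t0, 20 → $t0=(-1)+20=19
add $t1, $t1, 4 → $t1=16+4=20
add $t4, $t4, 2 → $t4=11+2=13
cmp $t4, 15  (cmp 13,15)
blt L1: taken
lw $t0, 0($t1) → $t0=M[20]=27
or $t0, $t0, 14 → $t0=27|14=31
lw $t0, 0($t1) → $t0=M[20]=27
sub $t0, $t0, 4 → $t0=27-4=23
lw $t0, 0($t1) → $t0=M[20]=27
add $t0, $t0, 20 → $t0=27+20=47
add $t1, $t1, 4 → $t1=20+4=24
add $t4, $t4, 2 → $t4=13+2=15
cmp $t4, 15  (cmp 15,15)
blt L1: not taken
sw $t0, (20) → M[20]=47
halt.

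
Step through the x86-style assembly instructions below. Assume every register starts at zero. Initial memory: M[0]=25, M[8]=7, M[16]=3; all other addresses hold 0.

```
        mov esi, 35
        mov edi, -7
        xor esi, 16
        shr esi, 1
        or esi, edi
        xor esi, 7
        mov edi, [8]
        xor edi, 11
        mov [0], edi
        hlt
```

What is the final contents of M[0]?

12

after mov esi, 35: esi=35
after mov edi, -7: edi=-7
after xor esi, 16: esi=35^16=51
after shr esi, 1: esi=51>>1=25
after or esi, edi: esi=25|(-7)=-7
after xor esi, 7: esi=(-7)^7=-2
after mov edi, [8]: edi=M[8]=7
after xor edi, 11: edi=7^11=12
mov [0], edi → M[0]=12
halt.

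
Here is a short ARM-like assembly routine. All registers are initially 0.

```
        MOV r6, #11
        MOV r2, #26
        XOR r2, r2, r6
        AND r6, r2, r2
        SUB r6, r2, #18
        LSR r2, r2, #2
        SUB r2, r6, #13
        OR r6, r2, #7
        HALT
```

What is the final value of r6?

after MOV r6, #11: r6=11
after MOV r2, #26: r2=26
after XOR r2, r2, r6: r2=26^11=17
after AND r6, r2, r2: r6=17&17=17
after SUB r6, r2, #18: r6=17-18=-1
after LSR r2, r2, #2: r2=17>>2=4
after SUB r2, r6, #13: r2=(-1)-13=-14
after OR r6, r2, #7: r6=(-14)|7=-9
halt.

-9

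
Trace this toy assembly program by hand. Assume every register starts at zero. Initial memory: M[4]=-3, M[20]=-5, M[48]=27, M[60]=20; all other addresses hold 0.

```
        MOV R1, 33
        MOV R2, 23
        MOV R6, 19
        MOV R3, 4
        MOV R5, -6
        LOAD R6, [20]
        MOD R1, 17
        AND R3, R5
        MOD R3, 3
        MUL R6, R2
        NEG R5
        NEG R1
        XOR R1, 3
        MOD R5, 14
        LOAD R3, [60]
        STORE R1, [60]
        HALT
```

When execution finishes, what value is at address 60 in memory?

after MOV R1, 33: R1=33
after MOV R2, 23: R2=23
after MOV R6, 19: R6=19
after MOV R3, 4: R3=4
after MOV R5, -6: R5=-6
after LOAD R6, [20]: R6=M[20]=-5
after MOD R1, 17: R1=33%17=16
after AND R3, R5: R3=4&(-6)=0
after MOD R3, 3: R3=0%3=0
after MUL R6, R2: R6=(-5)*23=-115
after NEG R5: R5=-(-6)=6
after NEG R1: R1=-(16)=-16
after XOR R1, 3: R1=(-16)^3=-13
after MOD R5, 14: R5=6%14=6
after LOAD R3, [60]: R3=M[60]=20
STORE R1, [60] → M[60]=-13
halt.

-13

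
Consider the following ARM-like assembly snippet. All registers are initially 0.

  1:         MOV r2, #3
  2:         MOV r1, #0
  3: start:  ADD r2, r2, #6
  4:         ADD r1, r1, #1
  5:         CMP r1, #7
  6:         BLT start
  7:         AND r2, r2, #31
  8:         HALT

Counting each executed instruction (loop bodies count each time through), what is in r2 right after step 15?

27

MOV r2, #3 → r2=3
MOV r1, #0 → r1=0
ADD r2, r2, #6 → r2=3+6=9
ADD r1, r1, #1 → r1=0+1=1
CMP r1, #7  (cmp 1,7)
BLT start: taken
ADD r2, r2, #6 → r2=9+6=15
ADD r1, r1, #1 → r1=1+1=2
CMP r1, #7  (cmp 2,7)
BLT start: taken
ADD r2, r2, #6 → r2=15+6=21
ADD r1, r1, #1 → r1=2+1=3
CMP r1, #7  (cmp 3,7)
BLT start: taken
ADD r2, r2, #6 → r2=21+6=27
After step 15: r2 = 27.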